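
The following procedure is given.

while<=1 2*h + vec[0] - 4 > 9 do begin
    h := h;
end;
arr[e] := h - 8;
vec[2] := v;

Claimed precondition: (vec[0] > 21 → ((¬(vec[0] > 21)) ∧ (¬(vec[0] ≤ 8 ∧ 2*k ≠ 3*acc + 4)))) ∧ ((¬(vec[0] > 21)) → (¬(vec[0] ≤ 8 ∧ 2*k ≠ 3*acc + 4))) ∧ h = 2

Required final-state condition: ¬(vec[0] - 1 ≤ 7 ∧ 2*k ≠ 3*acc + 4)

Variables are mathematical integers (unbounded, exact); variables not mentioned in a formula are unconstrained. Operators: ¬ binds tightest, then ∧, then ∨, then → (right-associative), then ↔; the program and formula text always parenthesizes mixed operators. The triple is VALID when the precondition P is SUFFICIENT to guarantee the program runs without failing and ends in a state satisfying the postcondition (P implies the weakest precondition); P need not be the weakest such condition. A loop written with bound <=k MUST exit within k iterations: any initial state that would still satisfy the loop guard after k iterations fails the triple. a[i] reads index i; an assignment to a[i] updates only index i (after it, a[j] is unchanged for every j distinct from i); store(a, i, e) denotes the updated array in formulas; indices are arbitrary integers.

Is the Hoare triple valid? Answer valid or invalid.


Working backward. After the program, the postcondition ¬(vec[0] - 1 ≤ 7 ∧ 2*k ≠ 3*acc + 4) must hold; in canonical form it is ¬(vec[0] ≤ 8 ∧ 2*k ≠ 3*acc + 4).
Before vec[2] := v: ¬(vec[0] ≤ 8 ∧ 2*k ≠ 3*acc + 4)
Before arr[e] := h - 8: ¬(vec[0] ≤ 8 ∧ 2*k ≠ 3*acc + 4)
Before the loop (bound <=1), unroll the exhaustion recursion (WP_0 = exit-now case; WP_j = one more guarded iteration, up to j = 1):
  WP_0: (¬(vec[0] + 2*h > 13)) ∧ (¬(vec[0] ≤ 8 ∧ 2*k ≠ 3*acc + 4))
  WP_1: (vec[0] + 2*h > 13 → ((¬(vec[0] + 2*h > 13)) ∧ (¬(vec[0] ≤ 8 ∧ 2*k ≠ 3*acc + 4)))) ∧ ((¬(vec[0] + 2*h > 13)) → (¬(vec[0] ≤ 8 ∧ 2*k ≠ 3*acc + 4)))
So before the loop: (vec[0] + 2*h > 13 → ((¬(vec[0] + 2*h > 13)) ∧ (¬(vec[0] ≤ 8 ∧ 2*k ≠ 3*acc + 4)))) ∧ ((¬(vec[0] + 2*h > 13)) → (¬(vec[0] ≤ 8 ∧ 2*k ≠ 3*acc + 4)))
The weakest precondition is (vec[0] + 2*h > 13 → ((¬(vec[0] + 2*h > 13)) ∧ (¬(vec[0] ≤ 8 ∧ 2*k ≠ 3*acc + 4)))) ∧ ((¬(vec[0] + 2*h > 13)) → (¬(vec[0] ≤ 8 ∧ 2*k ≠ 3*acc + 4))).
Check whether (vec[0] > 21 → ((¬(vec[0] > 21)) ∧ (¬(vec[0] ≤ 8 ∧ 2*k ≠ 3*acc + 4)))) ∧ ((¬(vec[0] > 21)) → (¬(vec[0] ≤ 8 ∧ 2*k ≠ 3*acc + 4))) ∧ h = 2 implies it.
Countermodel: at the initial state acc = 0, h = 2, k = 0, vec = {[0] = 10, elsewhere 10}, the precondition holds but the weakest precondition fails.
Answer: invalid


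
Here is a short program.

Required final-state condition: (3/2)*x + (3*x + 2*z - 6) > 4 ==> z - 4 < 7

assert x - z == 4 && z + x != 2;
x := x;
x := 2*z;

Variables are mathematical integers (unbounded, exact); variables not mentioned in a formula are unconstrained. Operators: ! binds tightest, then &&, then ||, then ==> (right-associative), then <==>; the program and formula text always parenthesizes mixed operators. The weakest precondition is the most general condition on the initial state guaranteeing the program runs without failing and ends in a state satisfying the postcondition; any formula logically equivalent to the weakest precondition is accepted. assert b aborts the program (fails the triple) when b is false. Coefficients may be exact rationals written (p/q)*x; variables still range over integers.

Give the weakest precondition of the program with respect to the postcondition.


Working backward. After the program, the postcondition (3/2)*x + (3*x + 2*z - 6) > 4 ==> z - 4 < 7 must hold; in canonical form it is (9/2)*x + 2*z > 10 ==> z < 11.
Before x := 2*z: 11*z > 10 ==> z < 11
Before x := x: 11*z > 10 ==> z < 11
Before assert x - z == 4 && z + x != 2: x == z + 4 && x + z != 2 && (11*z > 10 ==> z < 11)
Answer: WP = x == z + 4 && x + z != 2 && (11*z > 10 ==> z < 11)


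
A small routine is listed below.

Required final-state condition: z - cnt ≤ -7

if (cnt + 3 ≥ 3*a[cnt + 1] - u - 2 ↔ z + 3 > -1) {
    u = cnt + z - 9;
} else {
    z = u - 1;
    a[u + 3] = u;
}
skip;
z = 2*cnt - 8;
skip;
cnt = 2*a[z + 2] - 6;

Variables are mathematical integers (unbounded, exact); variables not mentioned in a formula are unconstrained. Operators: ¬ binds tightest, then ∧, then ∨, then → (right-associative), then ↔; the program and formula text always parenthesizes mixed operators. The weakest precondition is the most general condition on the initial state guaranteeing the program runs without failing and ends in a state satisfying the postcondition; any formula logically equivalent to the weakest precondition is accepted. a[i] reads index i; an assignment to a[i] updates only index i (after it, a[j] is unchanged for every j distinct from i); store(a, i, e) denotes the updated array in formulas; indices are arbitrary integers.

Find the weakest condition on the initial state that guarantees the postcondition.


Working backward. After the program, the postcondition z - cnt ≤ -7 must hold; in canonical form it is z ≤ cnt - 7.
Before cnt := 2*a[z + 2] - 6: z ≤ 2*a[z + 2] - 13
Before skip: z ≤ 2*a[z + 2] - 13
Before z := 2*cnt - 8: 2*cnt ≤ 2*a[2*cnt - 6] - 5
Before skip: 2*cnt ≤ 2*a[2*cnt - 6] - 5
Then branch requires 2*cnt ≤ 2*a[2*cnt - 6] - 5; else branch requires 2*cnt ≤ 2*store(a, u + 3, u)[2*cnt - 6] - 5.
Before the if: ((cnt + u ≥ 3*a[cnt + 1] - 5 ↔ z > -4) → 2*cnt ≤ 2*a[2*cnt - 6] - 5) ∧ ((¬(cnt + u ≥ 3*a[cnt + 1] - 5 ↔ z > -4)) → 2*cnt ≤ 2*store(a, u + 3, u)[2*cnt - 6] - 5)
Answer: WP = ((cnt + u ≥ 3*a[cnt + 1] - 5 ↔ z > -4) → 2*cnt ≤ 2*a[2*cnt - 6] - 5) ∧ ((¬(cnt + u ≥ 3*a[cnt + 1] - 5 ↔ z > -4)) → 2*cnt ≤ 2*store(a, u + 3, u)[2*cnt - 6] - 5)


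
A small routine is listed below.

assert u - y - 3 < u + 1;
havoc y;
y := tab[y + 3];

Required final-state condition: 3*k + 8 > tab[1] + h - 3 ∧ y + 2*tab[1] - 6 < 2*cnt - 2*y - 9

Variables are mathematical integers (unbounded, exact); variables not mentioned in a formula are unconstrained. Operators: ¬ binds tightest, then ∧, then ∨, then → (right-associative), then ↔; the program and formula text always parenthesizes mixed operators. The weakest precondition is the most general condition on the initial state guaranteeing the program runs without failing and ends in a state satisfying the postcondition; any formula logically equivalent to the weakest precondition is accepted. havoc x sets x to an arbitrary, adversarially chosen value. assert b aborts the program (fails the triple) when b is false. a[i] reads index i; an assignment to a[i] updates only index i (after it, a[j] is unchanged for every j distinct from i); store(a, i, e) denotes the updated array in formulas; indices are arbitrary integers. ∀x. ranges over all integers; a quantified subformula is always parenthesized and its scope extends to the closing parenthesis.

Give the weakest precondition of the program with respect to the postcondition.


Working backward. After the program, the postcondition 3*k + 8 > tab[1] + h - 3 ∧ y + 2*tab[1] - 6 < 2*cnt - 2*y - 9 must hold; in canonical form it is 3*k > tab[1] + h - 11 ∧ 2*tab[1] + 3*y < 2*cnt - 3.
Before y := tab[y + 3]: 3*k > tab[1] + h - 11 ∧ 3*tab[y + 3] + 2*tab[1] < 2*cnt - 3
Before havoc y: ∀y_1. (3*k > tab[1] + h - 11 ∧ 3*tab[y_1 + 3] + 2*tab[1] < 2*cnt - 3)
Before assert u - y - 3 < u + 1: y > -4 ∧ (∀y_1. (3*k > tab[1] + h - 11 ∧ 3*tab[y_1 + 3] + 2*tab[1] < 2*cnt - 3))
Answer: WP = y > -4 ∧ (∀y_1. (3*k > tab[1] + h - 11 ∧ 3*tab[y_1 + 3] + 2*tab[1] < 2*cnt - 3))


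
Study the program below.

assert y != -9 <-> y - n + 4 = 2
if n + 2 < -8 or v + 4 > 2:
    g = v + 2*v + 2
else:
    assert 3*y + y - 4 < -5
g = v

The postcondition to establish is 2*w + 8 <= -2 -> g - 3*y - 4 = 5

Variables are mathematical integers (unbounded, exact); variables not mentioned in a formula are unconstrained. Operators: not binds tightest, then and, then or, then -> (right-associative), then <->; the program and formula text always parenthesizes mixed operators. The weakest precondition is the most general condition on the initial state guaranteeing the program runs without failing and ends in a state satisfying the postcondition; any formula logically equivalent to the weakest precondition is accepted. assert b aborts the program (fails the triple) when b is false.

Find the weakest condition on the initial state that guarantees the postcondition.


Working backward. After the program, the postcondition 2*w + 8 <= -2 -> g - 3*y - 4 = 5 must hold; in canonical form it is 2*w <= -10 -> g = 3*y + 9.
Before g := v: 2*w <= -10 -> v = 3*y + 9
Then branch requires 2*w <= -10 -> v = 3*y + 9; else branch requires 4*y < -1 and (2*w <= -10 -> v = 3*y + 9).
Before the if: ((n < -10 or v > -2) -> (2*w <= -10 -> v = 3*y + 9)) and ((not (n < -10 or v > -2)) -> (4*y < -1 and (2*w <= -10 -> v = 3*y + 9)))
Before assert y != -9 <-> y - n + 4 = 2: (y != -9 <-> y = n - 2) and ((n < -10 or v > -2) -> (2*w <= -10 -> v = 3*y + 9)) and ((not (n < -10 or v > -2)) -> (4*y < -1 and (2*w <= -10 -> v = 3*y + 9)))
Answer: WP = (y != -9 <-> y = n - 2) and ((n < -10 or v > -2) -> (2*w <= -10 -> v = 3*y + 9)) and ((not (n < -10 or v > -2)) -> (4*y < -1 and (2*w <= -10 -> v = 3*y + 9)))


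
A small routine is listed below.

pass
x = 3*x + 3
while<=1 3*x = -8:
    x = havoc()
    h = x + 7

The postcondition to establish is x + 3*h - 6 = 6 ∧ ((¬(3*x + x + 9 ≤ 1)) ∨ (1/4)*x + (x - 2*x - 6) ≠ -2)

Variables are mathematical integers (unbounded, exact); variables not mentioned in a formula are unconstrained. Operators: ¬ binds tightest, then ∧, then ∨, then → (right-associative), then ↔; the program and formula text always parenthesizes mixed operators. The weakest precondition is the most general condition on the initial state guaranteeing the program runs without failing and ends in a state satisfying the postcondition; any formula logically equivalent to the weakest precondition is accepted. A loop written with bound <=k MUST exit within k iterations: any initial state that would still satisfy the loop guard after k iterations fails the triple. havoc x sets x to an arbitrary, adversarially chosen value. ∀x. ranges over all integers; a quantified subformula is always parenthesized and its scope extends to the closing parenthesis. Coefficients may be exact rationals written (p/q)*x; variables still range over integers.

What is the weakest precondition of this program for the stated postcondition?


Working backward. After the program, the postcondition x + 3*h - 6 = 6 ∧ ((¬(3*x + x + 9 ≤ 1)) ∨ (1/4)*x + (x - 2*x - 6) ≠ -2) must hold; in canonical form it is 3*h + x = 12 ∧ ((¬(4*x ≤ -8)) ∨ (3/4)*x ≠ -4).
Before the loop (bound <=1), unroll the exhaustion recursion (WP_0 = exit-now case; WP_j = one more guarded iteration, up to j = 1):
  WP_0: (¬(3*x = -8)) ∧ 3*h + x = 12 ∧ ((¬(4*x ≤ -8)) ∨ (3/4)*x ≠ -4)
  WP_1: (3*x = -8 → (∀x_1. ((¬(3*x_1 = -8)) ∧ 4*x_1 = -9 ∧ ((¬(4*x_1 ≤ -8)) ∨ (3/4)*x_1 ≠ -4)))) ∧ ((¬(3*x = -8)) → (3*h + x = 12 ∧ ((¬(4*x ≤ -8)) ∨ (3/4)*x ≠ -4)))
So before the loop: (3*x = -8 → (∀x_1. ((¬(3*x_1 = -8)) ∧ 4*x_1 = -9 ∧ ((¬(4*x_1 ≤ -8)) ∨ (3/4)*x_1 ≠ -4)))) ∧ ((¬(3*x = -8)) → (3*h + x = 12 ∧ ((¬(4*x ≤ -8)) ∨ (3/4)*x ≠ -4)))
Before x := 3*x + 3: (9*x = -17 → (∀x_1. ((¬(3*x_1 = -8)) ∧ 4*x_1 = -9 ∧ ((¬(4*x_1 ≤ -8)) ∨ (3/4)*x_1 ≠ -4)))) ∧ ((¬(9*x = -17)) → (3*h + 3*x = 9 ∧ ((¬(12*x ≤ -20)) ∨ (9/4)*x ≠ -25/4)))
Before skip: (9*x = -17 → (∀x_1. ((¬(3*x_1 = -8)) ∧ 4*x_1 = -9 ∧ ((¬(4*x_1 ≤ -8)) ∨ (3/4)*x_1 ≠ -4)))) ∧ ((¬(9*x = -17)) → (3*h + 3*x = 9 ∧ ((¬(12*x ≤ -20)) ∨ (9/4)*x ≠ -25/4)))
Answer: WP = (9*x = -17 → (∀x_1. ((¬(3*x_1 = -8)) ∧ 4*x_1 = -9 ∧ ((¬(4*x_1 ≤ -8)) ∨ (3/4)*x_1 ≠ -4)))) ∧ ((¬(9*x = -17)) → (3*h + 3*x = 9 ∧ ((¬(12*x ≤ -20)) ∨ (9/4)*x ≠ -25/4)))


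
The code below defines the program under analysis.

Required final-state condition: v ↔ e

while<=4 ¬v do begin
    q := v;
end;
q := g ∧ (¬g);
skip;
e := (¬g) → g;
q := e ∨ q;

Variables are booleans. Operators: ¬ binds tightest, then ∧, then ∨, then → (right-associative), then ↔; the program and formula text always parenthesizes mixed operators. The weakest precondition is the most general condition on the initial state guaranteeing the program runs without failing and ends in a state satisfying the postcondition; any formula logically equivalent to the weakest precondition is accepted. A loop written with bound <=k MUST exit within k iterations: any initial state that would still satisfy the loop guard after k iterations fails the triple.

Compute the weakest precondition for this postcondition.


Working backward. After the program, v ↔ e must hold.
Before q := e ∨ q: v ↔ e
Before e := (¬g) → g: v ↔ ((¬g) → g)
Before skip: v ↔ ((¬g) → g)
Before q := g ∧ (¬g): v ↔ ((¬g) → g)
Before the loop (bound <=4), unroll the exhaustion recursion (WP_0 = exit-now case; WP_j = one more guarded iteration, up to j = 4):
  WP_0: v ∧ (v ↔ ((¬g) → g))
  WP_1: ((¬v) → (v ∧ (v ↔ ((¬g) → g)))) ∧ (v → (v ↔ ((¬g) → g)))
  WP_2: ((¬v) → (((¬v) → (v ∧ (v ↔ ((¬g) → g)))) ∧ (v → (v ↔ ((¬g) → g))))) ∧ (v → (v ↔ ((¬g) → g)))
  WP_3: ((¬v) → (((¬v) → (((¬v) → (v ∧ (v ↔ ((¬g) → g)))) ∧ (v → (v ↔ ((¬g) → g))))) ∧ (v → (v ↔ ((¬g) → g))))) ∧ (v → (v ↔ ((¬g) → g)))
  WP_4: ((¬v) → (((¬v) → (((¬v) → (((¬v) → (v ∧ (v ↔ ((¬g) → g)))) ∧ (v → (v ↔ ((¬g) → g))))) ∧ (v → (v ↔ ((¬g) → g))))) ∧ (v → (v ↔ ((¬g) → g))))) ∧ (v → (v ↔ ((¬g) → g)))
So before the loop: ((¬v) → (((¬v) → (((¬v) → (((¬v) → (v ∧ (v ↔ ((¬g) → g)))) ∧ (v → (v ↔ ((¬g) → g))))) ∧ (v → (v ↔ ((¬g) → g))))) ∧ (v → (v ↔ ((¬g) → g))))) ∧ (v → (v ↔ ((¬g) → g)))
Answer: WP = ((¬v) → (((¬v) → (((¬v) → (((¬v) → (v ∧ (v ↔ ((¬g) → g)))) ∧ (v → (v ↔ ((¬g) → g))))) ∧ (v → (v ↔ ((¬g) → g))))) ∧ (v → (v ↔ ((¬g) → g))))) ∧ (v → (v ↔ ((¬g) → g)))


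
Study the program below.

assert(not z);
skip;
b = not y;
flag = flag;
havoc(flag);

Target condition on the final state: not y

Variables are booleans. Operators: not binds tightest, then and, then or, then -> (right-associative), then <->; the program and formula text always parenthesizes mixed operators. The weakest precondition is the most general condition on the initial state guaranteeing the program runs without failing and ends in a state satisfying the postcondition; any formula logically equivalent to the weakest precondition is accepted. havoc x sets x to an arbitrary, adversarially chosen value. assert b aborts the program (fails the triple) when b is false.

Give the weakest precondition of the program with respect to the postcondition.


Working backward. After the program, not y must hold.
Before havoc flag: not y
Before flag := flag: not y
Before b := not y: not y
Before skip: not y
Before assert not z: (not z) and (not y)
Answer: WP = (not z) and (not y)


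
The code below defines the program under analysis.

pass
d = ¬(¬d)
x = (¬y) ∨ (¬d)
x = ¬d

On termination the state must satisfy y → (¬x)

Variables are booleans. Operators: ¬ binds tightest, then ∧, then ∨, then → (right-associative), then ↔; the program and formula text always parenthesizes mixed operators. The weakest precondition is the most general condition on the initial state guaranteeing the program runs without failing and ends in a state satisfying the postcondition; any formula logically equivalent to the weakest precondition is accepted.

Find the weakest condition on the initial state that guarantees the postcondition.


Working backward. After the program, y → (¬x) must hold.
Before x := ¬d: y → d
Before x := (¬y) ∨ (¬d): y → d
Before d := ¬(¬d): y → d
Before skip: y → d
Answer: WP = y → d


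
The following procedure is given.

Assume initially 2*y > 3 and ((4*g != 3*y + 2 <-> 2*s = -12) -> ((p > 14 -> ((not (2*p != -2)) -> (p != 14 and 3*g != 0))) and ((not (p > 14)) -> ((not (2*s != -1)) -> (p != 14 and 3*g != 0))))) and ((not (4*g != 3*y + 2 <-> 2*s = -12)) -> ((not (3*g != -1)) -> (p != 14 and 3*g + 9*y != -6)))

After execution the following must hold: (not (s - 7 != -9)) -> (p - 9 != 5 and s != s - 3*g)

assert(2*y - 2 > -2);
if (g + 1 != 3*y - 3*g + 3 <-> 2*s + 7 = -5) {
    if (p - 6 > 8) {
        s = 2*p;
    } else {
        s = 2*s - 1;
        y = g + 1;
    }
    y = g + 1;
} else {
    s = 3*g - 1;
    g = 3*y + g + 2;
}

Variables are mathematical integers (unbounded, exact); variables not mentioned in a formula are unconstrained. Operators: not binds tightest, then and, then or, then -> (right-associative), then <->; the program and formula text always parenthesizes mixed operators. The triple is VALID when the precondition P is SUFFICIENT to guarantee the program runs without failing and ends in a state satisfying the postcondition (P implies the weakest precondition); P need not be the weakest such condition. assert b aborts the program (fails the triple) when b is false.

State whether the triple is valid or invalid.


Working backward. After the program, the postcondition (not (s - 7 != -9)) -> (p - 9 != 5 and s != s - 3*g) must hold; in canonical form it is (not (s != -2)) -> (p != 14 and 3*g != 0).
Then branch requires (p > 14 -> ((not (2*p != -2)) -> (p != 14 and 3*g != 0))) and ((not (p > 14)) -> ((not (2*s != -1)) -> (p != 14 and 3*g != 0))); else branch requires (not (3*g != -1)) -> (p != 14 and 3*g + 9*y != -6).
Before the if: ((4*g != 3*y + 2 <-> 2*s = -12) -> ((p > 14 -> ((not (2*p != -2)) -> (p != 14 and 3*g != 0))) and ((not (p > 14)) -> ((not (2*s != -1)) -> (p != 14 and 3*g != 0))))) and ((not (4*g != 3*y + 2 <-> 2*s = -12)) -> ((not (3*g != -1)) -> (p != 14 and 3*g + 9*y != -6)))
Before assert 2*y - 2 > -2: 2*y > 0 and ((4*g != 3*y + 2 <-> 2*s = -12) -> ((p > 14 -> ((not (2*p != -2)) -> (p != 14 and 3*g != 0))) and ((not (p > 14)) -> ((not (2*s != -1)) -> (p != 14 and 3*g != 0))))) and ((not (4*g != 3*y + 2 <-> 2*s = -12)) -> ((not (3*g != -1)) -> (p != 14 and 3*g + 9*y != -6)))
The weakest precondition is 2*y > 0 and ((4*g != 3*y + 2 <-> 2*s = -12) -> ((p > 14 -> ((not (2*p != -2)) -> (p != 14 and 3*g != 0))) and ((not (p > 14)) -> ((not (2*s != -1)) -> (p != 14 and 3*g != 0))))) and ((not (4*g != 3*y + 2 <-> 2*s = -12)) -> ((not (3*g != -1)) -> (p != 14 and 3*g + 9*y != -6))).
Check whether 2*y > 3 and ((4*g != 3*y + 2 <-> 2*s = -12) -> ((p > 14 -> ((not (2*p != -2)) -> (p != 14 and 3*g != 0))) and ((not (p > 14)) -> ((not (2*s != -1)) -> (p != 14 and 3*g != 0))))) and ((not (4*g != 3*y + 2 <-> 2*s = -12)) -> ((not (3*g != -1)) -> (p != 14 and 3*g + 9*y != -6))) implies it.
Every state satisfying the precondition satisfies the weakest precondition: the implication holds.
Answer: valid


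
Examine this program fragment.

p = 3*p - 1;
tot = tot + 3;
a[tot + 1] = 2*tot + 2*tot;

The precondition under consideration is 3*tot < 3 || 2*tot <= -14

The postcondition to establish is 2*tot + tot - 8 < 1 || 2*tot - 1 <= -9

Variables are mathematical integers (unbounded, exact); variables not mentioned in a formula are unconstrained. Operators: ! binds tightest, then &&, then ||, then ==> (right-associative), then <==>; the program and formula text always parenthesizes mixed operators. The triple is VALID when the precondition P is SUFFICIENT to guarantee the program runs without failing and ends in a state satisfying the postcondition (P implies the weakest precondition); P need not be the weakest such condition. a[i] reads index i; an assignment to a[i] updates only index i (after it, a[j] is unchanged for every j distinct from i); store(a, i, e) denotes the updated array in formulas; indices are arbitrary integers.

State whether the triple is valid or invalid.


Working backward. After the program, the postcondition 2*tot + tot - 8 < 1 || 2*tot - 1 <= -9 must hold; in canonical form it is 3*tot < 9 || 2*tot <= -8.
Before a[tot + 1] := 2*tot + 2*tot: 3*tot < 9 || 2*tot <= -8
Before tot := tot + 3: 3*tot < 0 || 2*tot <= -14
Before p := 3*p - 1: 3*tot < 0 || 2*tot <= -14
The weakest precondition is 3*tot < 0 || 2*tot <= -14.
Check whether 3*tot < 3 || 2*tot <= -14 implies it.
Countermodel: at the initial state tot = 0, the precondition holds but the weakest precondition fails.
Answer: invalid


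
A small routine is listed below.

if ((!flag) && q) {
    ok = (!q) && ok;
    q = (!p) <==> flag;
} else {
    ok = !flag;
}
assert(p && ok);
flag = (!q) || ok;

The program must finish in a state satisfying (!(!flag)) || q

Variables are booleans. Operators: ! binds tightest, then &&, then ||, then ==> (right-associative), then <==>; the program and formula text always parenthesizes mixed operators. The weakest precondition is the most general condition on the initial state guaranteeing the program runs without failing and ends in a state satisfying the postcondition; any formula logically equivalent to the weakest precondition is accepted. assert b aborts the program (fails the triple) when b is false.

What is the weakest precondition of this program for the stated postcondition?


Working backward. After the program, the postcondition (!(!flag)) || q must hold; in canonical form it is flag || q.
Before flag := (!q) || ok: true
Before assert p && ok: p && ok
Then branch requires p && (!q) && ok; else branch requires p && (!flag).
Before the if: (((!flag) && q) ==> (p && (!q) && ok)) && ((!((!flag) && q)) ==> (p && (!flag)))
Answer: WP = (((!flag) && q) ==> (p && (!q) && ok)) && ((!((!flag) && q)) ==> (p && (!flag)))


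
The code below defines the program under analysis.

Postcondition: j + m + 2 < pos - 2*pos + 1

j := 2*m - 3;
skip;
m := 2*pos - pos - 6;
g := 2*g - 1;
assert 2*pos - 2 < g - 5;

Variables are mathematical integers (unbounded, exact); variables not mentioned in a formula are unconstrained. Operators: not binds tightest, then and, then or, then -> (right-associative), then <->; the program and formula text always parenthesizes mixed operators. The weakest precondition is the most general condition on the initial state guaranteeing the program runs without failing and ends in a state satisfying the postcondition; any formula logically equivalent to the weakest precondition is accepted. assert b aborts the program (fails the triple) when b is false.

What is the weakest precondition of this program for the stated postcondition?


Working backward. After the program, the postcondition j + m + 2 < pos - 2*pos + 1 must hold; in canonical form it is j + m + pos < -1.
Before assert 2*pos - 2 < g - 5: 2*pos < g - 3 and j + m + pos < -1
Before g := 2*g - 1: 2*pos < 2*g - 4 and j + m + pos < -1
Before m := 2*pos - pos - 6: 2*pos < 2*g - 4 and j + 2*pos < 5
Before skip: 2*pos < 2*g - 4 and j + 2*pos < 5
Before j := 2*m - 3: 2*pos < 2*g - 4 and 2*m + 2*pos < 8
Answer: WP = 2*pos < 2*g - 4 and 2*m + 2*pos < 8


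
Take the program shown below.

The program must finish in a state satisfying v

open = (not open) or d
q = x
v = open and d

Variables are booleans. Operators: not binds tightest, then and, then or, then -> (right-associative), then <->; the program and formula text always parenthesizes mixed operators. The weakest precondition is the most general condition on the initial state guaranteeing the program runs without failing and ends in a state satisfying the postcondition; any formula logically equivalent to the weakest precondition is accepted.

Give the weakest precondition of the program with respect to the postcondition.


Working backward. After the program, v must hold.
Before v := open and d: open and d
Before q := x: open and d
Before open := (not open) or d: ((not open) or d) and d
Answer: WP = ((not open) or d) and d


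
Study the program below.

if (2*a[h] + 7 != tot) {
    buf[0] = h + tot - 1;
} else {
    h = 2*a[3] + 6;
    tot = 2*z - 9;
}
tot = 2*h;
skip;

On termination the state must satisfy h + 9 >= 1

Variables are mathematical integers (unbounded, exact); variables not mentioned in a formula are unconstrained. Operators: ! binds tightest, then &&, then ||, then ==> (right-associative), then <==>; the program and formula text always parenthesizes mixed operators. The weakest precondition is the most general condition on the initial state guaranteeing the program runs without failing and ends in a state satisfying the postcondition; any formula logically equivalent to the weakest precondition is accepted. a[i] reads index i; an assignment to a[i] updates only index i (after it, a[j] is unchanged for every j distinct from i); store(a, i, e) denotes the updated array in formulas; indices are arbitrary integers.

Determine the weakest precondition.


Working backward. After the program, the postcondition h + 9 >= 1 must hold; in canonical form it is h >= -8.
Before skip: h >= -8
Before tot := 2*h: h >= -8
Then branch requires h >= -8; else branch requires 2*a[3] >= -14.
Before the if: (2*a[h] != tot - 7 ==> h >= -8) && ((!(2*a[h] != tot - 7)) ==> 2*a[3] >= -14)
Answer: WP = (2*a[h] != tot - 7 ==> h >= -8) && ((!(2*a[h] != tot - 7)) ==> 2*a[3] >= -14)


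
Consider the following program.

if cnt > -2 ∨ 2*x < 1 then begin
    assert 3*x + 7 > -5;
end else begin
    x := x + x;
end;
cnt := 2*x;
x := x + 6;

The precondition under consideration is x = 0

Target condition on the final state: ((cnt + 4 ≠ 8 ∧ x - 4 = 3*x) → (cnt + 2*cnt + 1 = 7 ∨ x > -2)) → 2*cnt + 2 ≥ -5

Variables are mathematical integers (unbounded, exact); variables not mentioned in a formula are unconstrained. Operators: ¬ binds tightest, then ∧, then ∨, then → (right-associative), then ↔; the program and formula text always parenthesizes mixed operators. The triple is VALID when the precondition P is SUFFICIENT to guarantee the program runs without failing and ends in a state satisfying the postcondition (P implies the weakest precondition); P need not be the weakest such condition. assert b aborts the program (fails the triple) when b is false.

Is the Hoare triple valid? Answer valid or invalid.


Working backward. After the program, the postcondition ((cnt + 4 ≠ 8 ∧ x - 4 = 3*x) → (cnt + 2*cnt + 1 = 7 ∨ x > -2)) → 2*cnt + 2 ≥ -5 must hold; in canonical form it is ((cnt ≠ 4 ∧ 2*x = -4) → (3*cnt = 6 ∨ x > -2)) → 2*cnt ≥ -7.
Before x := x + 6: ((cnt ≠ 4 ∧ 2*x = -16) → (3*cnt = 6 ∨ x > -8)) → 2*cnt ≥ -7
Before cnt := 2*x: ((2*x ≠ 4 ∧ 2*x = -16) → (6*x = 6 ∨ x > -8)) → 4*x ≥ -7
Then branch requires 3*x > -12 ∧ (((2*x ≠ 4 ∧ 2*x = -16) → (6*x = 6 ∨ x > -8)) → 4*x ≥ -7); else branch requires ((4*x ≠ 4 ∧ 4*x = -16) → (12*x = 6 ∨ 2*x > -8)) → 8*x ≥ -7.
Before the if: ((cnt > -2 ∨ 2*x < 1) → (3*x > -12 ∧ (((2*x ≠ 4 ∧ 2*x = -16) → (6*x = 6 ∨ x > -8)) → 4*x ≥ -7))) ∧ ((¬(cnt > -2 ∨ 2*x < 1)) → (((4*x ≠ 4 ∧ 4*x = -16) → (12*x = 6 ∨ 2*x > -8)) → 8*x ≥ -7))
The weakest precondition is ((cnt > -2 ∨ 2*x < 1) → (3*x > -12 ∧ (((2*x ≠ 4 ∧ 2*x = -16) → (6*x = 6 ∨ x > -8)) → 4*x ≥ -7))) ∧ ((¬(cnt > -2 ∨ 2*x < 1)) → (((4*x ≠ 4 ∧ 4*x = -16) → (12*x = 6 ∨ 2*x > -8)) → 8*x ≥ -7)).
Check whether x = 0 implies it.
Every state satisfying the precondition satisfies the weakest precondition: the implication holds.
Answer: valid


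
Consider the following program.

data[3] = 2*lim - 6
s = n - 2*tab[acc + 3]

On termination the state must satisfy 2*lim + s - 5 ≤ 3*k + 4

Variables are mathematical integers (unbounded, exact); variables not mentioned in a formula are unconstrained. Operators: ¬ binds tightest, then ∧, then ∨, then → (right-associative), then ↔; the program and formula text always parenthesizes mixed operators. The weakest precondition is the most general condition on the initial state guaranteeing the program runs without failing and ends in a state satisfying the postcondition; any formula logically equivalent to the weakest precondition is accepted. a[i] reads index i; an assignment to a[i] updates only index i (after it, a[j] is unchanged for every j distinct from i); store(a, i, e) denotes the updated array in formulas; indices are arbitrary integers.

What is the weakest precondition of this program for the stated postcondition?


Working backward. After the program, the postcondition 2*lim + s - 5 ≤ 3*k + 4 must hold; in canonical form it is 2*lim + s ≤ 3*k + 9.
Before s := n - 2*tab[acc + 3]: 2*lim + n ≤ 2*tab[acc + 3] + 3*k + 9
Before data[3] := 2*lim - 6: 2*lim + n ≤ 2*tab[acc + 3] + 3*k + 9
Answer: WP = 2*lim + n ≤ 2*tab[acc + 3] + 3*k + 9


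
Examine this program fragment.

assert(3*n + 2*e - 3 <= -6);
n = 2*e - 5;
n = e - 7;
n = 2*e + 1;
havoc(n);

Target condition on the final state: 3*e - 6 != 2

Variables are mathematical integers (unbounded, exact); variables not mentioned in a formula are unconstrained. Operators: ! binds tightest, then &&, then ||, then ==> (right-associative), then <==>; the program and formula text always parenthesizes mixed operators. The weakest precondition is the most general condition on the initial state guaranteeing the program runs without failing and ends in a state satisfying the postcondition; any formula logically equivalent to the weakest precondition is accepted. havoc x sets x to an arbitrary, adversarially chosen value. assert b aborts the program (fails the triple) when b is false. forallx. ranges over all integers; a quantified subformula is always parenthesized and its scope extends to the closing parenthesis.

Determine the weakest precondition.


Working backward. After the program, the postcondition 3*e - 6 != 2 must hold; in canonical form it is 3*e != 8.
Before havoc n: 3*e != 8
Before n := 2*e + 1: 3*e != 8
Before n := e - 7: 3*e != 8
Before n := 2*e - 5: 3*e != 8
Before assert 3*n + 2*e - 3 <= -6: 2*e + 3*n <= -3 && 3*e != 8
Answer: WP = 2*e + 3*n <= -3 && 3*e != 8


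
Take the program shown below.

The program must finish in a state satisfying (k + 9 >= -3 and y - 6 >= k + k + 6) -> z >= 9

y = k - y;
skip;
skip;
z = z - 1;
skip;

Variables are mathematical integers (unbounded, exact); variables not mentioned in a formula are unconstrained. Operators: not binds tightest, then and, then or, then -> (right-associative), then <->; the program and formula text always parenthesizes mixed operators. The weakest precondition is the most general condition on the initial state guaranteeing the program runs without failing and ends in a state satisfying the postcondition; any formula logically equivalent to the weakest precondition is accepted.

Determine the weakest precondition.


Working backward. After the program, the postcondition (k + 9 >= -3 and y - 6 >= k + k + 6) -> z >= 9 must hold; in canonical form it is (k >= -12 and y >= 2*k + 12) -> z >= 9.
Before skip: (k >= -12 and y >= 2*k + 12) -> z >= 9
Before z := z - 1: (k >= -12 and y >= 2*k + 12) -> z >= 10
Before skip: (k >= -12 and y >= 2*k + 12) -> z >= 10
Before skip: (k >= -12 and y >= 2*k + 12) -> z >= 10
Before y := k - y: (k >= -12 and k + y <= -12) -> z >= 10
Answer: WP = (k >= -12 and k + y <= -12) -> z >= 10


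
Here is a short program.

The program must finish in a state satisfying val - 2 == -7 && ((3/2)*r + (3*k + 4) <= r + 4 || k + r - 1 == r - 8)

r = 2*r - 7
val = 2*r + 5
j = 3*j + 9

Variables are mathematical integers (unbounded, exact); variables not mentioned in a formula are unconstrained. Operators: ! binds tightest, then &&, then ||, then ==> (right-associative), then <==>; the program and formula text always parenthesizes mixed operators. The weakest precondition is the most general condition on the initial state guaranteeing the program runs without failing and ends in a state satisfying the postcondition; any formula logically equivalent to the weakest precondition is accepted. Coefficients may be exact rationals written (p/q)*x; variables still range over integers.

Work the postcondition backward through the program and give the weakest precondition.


Working backward. After the program, the postcondition val - 2 == -7 && ((3/2)*r + (3*k + 4) <= r + 4 || k + r - 1 == r - 8) must hold; in canonical form it is val == -5 && (3*k + (1/2)*r <= 0 || k == -7).
Before j := 3*j + 9: val == -5 && (3*k + (1/2)*r <= 0 || k == -7)
Before val := 2*r + 5: 2*r == -10 && (3*k + (1/2)*r <= 0 || k == -7)
Before r := 2*r - 7: 4*r == 4 && (3*k + r <= 7/2 || k == -7)
Answer: WP = 4*r == 4 && (3*k + r <= 7/2 || k == -7)


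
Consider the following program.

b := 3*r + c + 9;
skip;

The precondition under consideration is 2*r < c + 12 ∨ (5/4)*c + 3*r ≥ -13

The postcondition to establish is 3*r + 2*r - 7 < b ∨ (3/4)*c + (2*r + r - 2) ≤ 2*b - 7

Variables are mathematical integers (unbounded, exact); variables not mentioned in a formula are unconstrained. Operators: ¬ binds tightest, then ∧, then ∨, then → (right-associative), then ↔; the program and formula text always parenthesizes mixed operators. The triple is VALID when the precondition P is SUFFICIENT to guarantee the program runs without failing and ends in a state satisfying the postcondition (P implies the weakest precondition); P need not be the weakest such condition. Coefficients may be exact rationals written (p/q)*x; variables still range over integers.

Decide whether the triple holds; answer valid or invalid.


Working backward. After the program, the postcondition 3*r + 2*r - 7 < b ∨ (3/4)*c + (2*r + r - 2) ≤ 2*b - 7 must hold; in canonical form it is 5*r < b + 7 ∨ (3/4)*c + 3*r ≤ 2*b - 5.
Before skip: 5*r < b + 7 ∨ (3/4)*c + 3*r ≤ 2*b - 5
Before b := 3*r + c + 9: 2*r < c + 16 ∨ (5/4)*c + 3*r ≥ -13
The weakest precondition is 2*r < c + 16 ∨ (5/4)*c + 3*r ≥ -13.
Check whether 2*r < c + 12 ∨ (5/4)*c + 3*r ≥ -13 implies it.
Every state satisfying the precondition satisfies the weakest precondition: the implication holds.
Answer: valid


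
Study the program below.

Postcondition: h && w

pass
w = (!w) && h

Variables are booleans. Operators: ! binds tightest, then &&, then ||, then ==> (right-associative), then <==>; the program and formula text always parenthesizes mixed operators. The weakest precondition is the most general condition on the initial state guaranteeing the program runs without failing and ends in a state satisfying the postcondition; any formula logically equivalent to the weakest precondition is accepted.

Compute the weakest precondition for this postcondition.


Working backward. After the program, h && w must hold.
Before w := (!w) && h: h && (!w)
Before skip: h && (!w)
Answer: WP = h && (!w)


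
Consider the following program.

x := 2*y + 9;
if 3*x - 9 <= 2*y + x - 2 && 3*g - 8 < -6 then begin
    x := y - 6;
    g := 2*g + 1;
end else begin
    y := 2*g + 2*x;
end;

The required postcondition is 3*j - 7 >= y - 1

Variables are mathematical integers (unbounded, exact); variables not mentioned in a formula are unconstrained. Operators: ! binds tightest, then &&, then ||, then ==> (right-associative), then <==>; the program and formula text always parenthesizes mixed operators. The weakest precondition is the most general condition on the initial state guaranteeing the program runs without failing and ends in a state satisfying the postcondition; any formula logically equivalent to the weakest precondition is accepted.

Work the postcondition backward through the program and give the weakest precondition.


Working backward. After the program, the postcondition 3*j - 7 >= y - 1 must hold; in canonical form it is 3*j >= y + 6.
Then branch requires 3*j >= y + 6; else branch requires 3*j >= 2*g + 2*x + 6.
Before the if: ((2*x <= 2*y + 7 && 3*g < 2) ==> 3*j >= y + 6) && ((!(2*x <= 2*y + 7 && 3*g < 2)) ==> 3*j >= 2*g + 2*x + 6)
Before x := 2*y + 9: ((2*y <= -11 && 3*g < 2) ==> 3*j >= y + 6) && ((!(2*y <= -11 && 3*g < 2)) ==> 3*j >= 2*g + 4*y + 24)
Answer: WP = ((2*y <= -11 && 3*g < 2) ==> 3*j >= y + 6) && ((!(2*y <= -11 && 3*g < 2)) ==> 3*j >= 2*g + 4*y + 24)


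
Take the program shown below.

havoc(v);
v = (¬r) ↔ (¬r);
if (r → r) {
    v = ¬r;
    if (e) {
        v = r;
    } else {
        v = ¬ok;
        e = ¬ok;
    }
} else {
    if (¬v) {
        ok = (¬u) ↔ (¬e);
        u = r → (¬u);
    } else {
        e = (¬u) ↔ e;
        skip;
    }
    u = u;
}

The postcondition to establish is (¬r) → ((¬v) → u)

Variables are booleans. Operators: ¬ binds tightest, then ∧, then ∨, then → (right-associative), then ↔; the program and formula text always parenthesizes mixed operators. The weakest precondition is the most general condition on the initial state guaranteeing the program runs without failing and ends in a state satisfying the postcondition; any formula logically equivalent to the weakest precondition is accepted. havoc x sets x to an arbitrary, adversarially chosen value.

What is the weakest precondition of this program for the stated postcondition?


Working backward. After the program, (¬r) → ((¬v) → u) must hold.
Then branch requires (e → ((¬r) → ((¬r) → u))) ∧ ((¬e) → ((¬r) → (ok → u))); else branch requires ((¬v) → ((¬r) → ((¬v) → (r → (¬u))))) ∧ (v → ((¬r) → ((¬v) → u))).
Before the if: (e → ((¬r) → ((¬r) → u))) ∧ ((¬e) → ((¬r) → (ok → u)))
Before v := (¬r) ↔ (¬r): (e → ((¬r) → ((¬r) → u))) ∧ ((¬e) → ((¬r) → (ok → u)))
Before havoc v: (e → ((¬r) → ((¬r) → u))) ∧ ((¬e) → ((¬r) → (ok → u)))
Answer: WP = (e → ((¬r) → ((¬r) → u))) ∧ ((¬e) → ((¬r) → (ok → u)))


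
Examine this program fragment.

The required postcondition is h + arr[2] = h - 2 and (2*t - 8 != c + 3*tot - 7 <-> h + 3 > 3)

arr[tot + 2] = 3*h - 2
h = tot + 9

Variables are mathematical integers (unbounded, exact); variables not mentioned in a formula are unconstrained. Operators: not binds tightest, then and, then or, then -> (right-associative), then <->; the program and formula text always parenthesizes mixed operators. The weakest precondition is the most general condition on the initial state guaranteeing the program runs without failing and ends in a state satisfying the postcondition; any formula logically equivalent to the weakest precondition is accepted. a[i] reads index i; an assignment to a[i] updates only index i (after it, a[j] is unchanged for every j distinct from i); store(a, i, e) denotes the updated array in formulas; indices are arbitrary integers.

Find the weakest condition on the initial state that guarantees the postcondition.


Working backward. After the program, the postcondition h + arr[2] = h - 2 and (2*t - 8 != c + 3*tot - 7 <-> h + 3 > 3) must hold; in canonical form it is arr[2] = -2 and (2*t != c + 3*tot + 1 <-> h > 0).
Before h := tot + 9: arr[2] = -2 and (2*t != c + 3*tot + 1 <-> tot > -9)
Before arr[tot + 2] := 3*h - 2: store(arr, tot + 2, 3*h - 2)[2] = -2 and (2*t != c + 3*tot + 1 <-> tot > -9)
Answer: WP = store(arr, tot + 2, 3*h - 2)[2] = -2 and (2*t != c + 3*tot + 1 <-> tot > -9)


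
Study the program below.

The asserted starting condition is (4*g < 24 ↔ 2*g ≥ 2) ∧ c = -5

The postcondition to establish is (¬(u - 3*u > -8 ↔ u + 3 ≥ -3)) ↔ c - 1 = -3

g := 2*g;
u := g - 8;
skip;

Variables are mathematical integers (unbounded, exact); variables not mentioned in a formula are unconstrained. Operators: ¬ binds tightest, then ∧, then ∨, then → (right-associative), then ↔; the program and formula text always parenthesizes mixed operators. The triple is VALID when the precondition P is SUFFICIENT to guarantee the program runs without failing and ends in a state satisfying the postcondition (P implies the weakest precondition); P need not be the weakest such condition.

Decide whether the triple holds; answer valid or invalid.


Working backward. After the program, the postcondition (¬(u - 3*u > -8 ↔ u + 3 ≥ -3)) ↔ c - 1 = -3 must hold; in canonical form it is (¬(2*u < 8 ↔ u ≥ -6)) ↔ c = -2.
Before skip: (¬(2*u < 8 ↔ u ≥ -6)) ↔ c = -2
Before u := g - 8: (¬(2*g < 24 ↔ g ≥ 2)) ↔ c = -2
Before g := 2*g: (¬(4*g < 24 ↔ 2*g ≥ 2)) ↔ c = -2
The weakest precondition is (¬(4*g < 24 ↔ 2*g ≥ 2)) ↔ c = -2.
Check whether (4*g < 24 ↔ 2*g ≥ 2) ∧ c = -5 implies it.
Every state satisfying the precondition satisfies the weakest precondition: the implication holds.
Answer: valid
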